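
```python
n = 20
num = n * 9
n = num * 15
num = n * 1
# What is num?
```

Trace:
`n = 20` → n = 20
`num = n * 9` → num = 180
`n = num * 15` → n = 2700
`num = n * 1` → num = 2700
So num = 2700

Answer: 2700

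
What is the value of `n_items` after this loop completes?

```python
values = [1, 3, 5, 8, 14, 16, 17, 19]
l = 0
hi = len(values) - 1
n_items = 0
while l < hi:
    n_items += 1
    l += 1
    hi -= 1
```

Iterations until pointers meet (list length 8)
`n_items` takes the values: 0 → 1 → 2 → 3 → 4

Answer: 4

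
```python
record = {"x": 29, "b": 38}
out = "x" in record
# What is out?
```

Trace:
`record = {"x": 29, "b": 38}` → record = {'x': 29, 'b': 38}
`out = "x" in record` → out = True
So out = True

Answer: True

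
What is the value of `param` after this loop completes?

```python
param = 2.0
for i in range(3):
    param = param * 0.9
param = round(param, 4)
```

Exponential decay: 2.0 * 0.9^3
`param` takes the values: 2.0 → 1.8 → 1.62 → 1.458

Answer: 1.458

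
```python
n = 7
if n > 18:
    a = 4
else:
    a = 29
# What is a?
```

Trace:
`n = 7` → n = 7
`if n > 18: ...` → n > 18 is False, take else branch → a = 29
So a = 29

Answer: 29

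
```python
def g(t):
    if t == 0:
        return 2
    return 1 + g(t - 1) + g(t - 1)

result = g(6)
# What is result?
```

g(t) = 1 + 2·g(t-1), g(0)=2. Closed form: (2+1)·2^6 - 1 = 191.

Answer: 191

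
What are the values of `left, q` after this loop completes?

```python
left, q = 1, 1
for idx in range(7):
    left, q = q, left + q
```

Fibonacci: after 7 iterations
`left, q` takes the values: (1, 1) → (1, 2) → (2, 3) → (3, 5) → (5, 8) → (8, 13) → (13, 21) → (21, 34)

Answer: 21, 34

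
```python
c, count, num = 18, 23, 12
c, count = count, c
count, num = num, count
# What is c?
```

Trace:
`c, count, num = 18, 23, 12` → c = 18; count = 23; num = 12
`c, count = count, c` → c = 23; count = 18
`count, num = num, count` → count = 12; num = 18
So c = 23

Answer: 23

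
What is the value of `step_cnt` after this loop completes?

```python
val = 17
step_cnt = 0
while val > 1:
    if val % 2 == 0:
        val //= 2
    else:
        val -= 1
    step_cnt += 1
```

Steps to reduce 17 to 1
`step_cnt` takes the values: 0 → 1 → 2 → 3 → 4 → 5

Answer: 5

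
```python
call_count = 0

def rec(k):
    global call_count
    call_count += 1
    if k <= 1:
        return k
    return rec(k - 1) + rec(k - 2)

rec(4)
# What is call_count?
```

Calls(k) = 1 + Calls(k-1) + Calls(k-2); Calls(0)=Calls(1)=1. For k=4 this gives 9.

Answer: 9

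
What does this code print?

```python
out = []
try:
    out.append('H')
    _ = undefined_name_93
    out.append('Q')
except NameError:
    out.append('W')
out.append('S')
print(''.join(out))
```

Execution trace: 'H' (try body) → 'W' (except NameError) → 'S' (after the try/except). Output: HWS

Answer: HWS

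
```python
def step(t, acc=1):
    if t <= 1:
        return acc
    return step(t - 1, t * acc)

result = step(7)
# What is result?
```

Accumulator trace (n, acc): (7, 1) -> (6, 7) -> (5, 42) -> (4, 210) -> (3, 840) -> (2, 2520) -> (1, 5040) -> return 5040

Answer: 5040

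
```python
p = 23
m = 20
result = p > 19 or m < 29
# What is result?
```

Trace:
`p = 23` → p = 23
`m = 20` → m = 20
`result = p > 19 or m < 29` → result = True
So result = True

Answer: True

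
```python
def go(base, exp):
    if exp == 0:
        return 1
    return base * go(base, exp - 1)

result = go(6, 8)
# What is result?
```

go(6, 8) = 6 * 6 * 6 * 6 * 6 * 6 * 6 * 6 = 1679616

Answer: 1679616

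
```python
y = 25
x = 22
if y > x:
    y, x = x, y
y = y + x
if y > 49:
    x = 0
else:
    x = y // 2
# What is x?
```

Trace:
`y = 25` → y = 25
`x = 22` → x = 22
`if y > x: ...` → y > x is True → y = 22; x = 25
`y = y + x` → y = 47
`if y > 49: ...` → y > 49 is False, take else branch → x = 23
So x = 23

Answer: 23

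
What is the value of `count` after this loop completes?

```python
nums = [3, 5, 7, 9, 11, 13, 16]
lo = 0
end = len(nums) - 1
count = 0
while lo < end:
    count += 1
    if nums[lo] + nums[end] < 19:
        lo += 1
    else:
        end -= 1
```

Steps to find pair summing to 19
`count` takes the values: 0 → 1 → 2 → 3 → 4 → 5 → 6

Answer: 6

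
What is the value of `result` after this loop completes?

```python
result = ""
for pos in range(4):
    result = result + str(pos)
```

Concatenate digits 0 to 3
`result` takes the values: "" → "0" → "01" → "012" → "0123"

Answer: "0123"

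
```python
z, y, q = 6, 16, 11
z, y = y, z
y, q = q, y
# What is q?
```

Trace:
`z, y, q = 6, 16, 11` → z = 6; y = 16; q = 11
`z, y = y, z` → z = 16; y = 6
`y, q = q, y` → y = 11; q = 6
So q = 6

Answer: 6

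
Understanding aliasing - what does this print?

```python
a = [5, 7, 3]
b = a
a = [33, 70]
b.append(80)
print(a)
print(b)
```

Key concept: rebinding vs mutation: a is rebound to a new list, b still points at the original.
Step by step:
`a = [5, 7, 3]` → a = [5, 7, 3]
`b = a` → b = [5, 7, 3] (same object as a)
`a = [33, 70]` → a = [33, 70]
`b.append(80)` → b = [5, 7, 3, 80]
`print(a)` → prints [33, 70]
`print(b)` → prints [5, 7, 3, 80]

Answer:
[33, 70]
[5, 7, 3, 80]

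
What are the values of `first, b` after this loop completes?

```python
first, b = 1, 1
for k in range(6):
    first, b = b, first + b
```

Fibonacci: after 6 iterations
`first, b` takes the values: (1, 1) → (1, 2) → (2, 3) → (3, 5) → (5, 8) → (8, 13) → (13, 21)

Answer: 13, 21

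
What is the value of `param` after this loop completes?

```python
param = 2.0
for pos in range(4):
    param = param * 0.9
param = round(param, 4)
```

Exponential decay: 2.0 * 0.9^4
`param` takes the values: 2.0 → 1.8 → 1.62 → 1.458 → 1.3122

Answer: 1.3122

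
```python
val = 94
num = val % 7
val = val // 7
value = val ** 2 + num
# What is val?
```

Trace:
`val = 94` → val = 94
`num = val % 7` → num = 3
`val = val // 7` → val = 13
`value = val ** 2 + num` → value = 172
So val = 13

Answer: 13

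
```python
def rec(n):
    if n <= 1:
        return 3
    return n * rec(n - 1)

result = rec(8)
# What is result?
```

rec(8) = 8 * 7 * 6 * 5 * 4 * 3 * 2 * 3 = 120960

Answer: 120960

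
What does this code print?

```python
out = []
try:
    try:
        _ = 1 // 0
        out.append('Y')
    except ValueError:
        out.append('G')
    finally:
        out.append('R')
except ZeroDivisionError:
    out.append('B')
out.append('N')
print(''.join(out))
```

Execution trace: 'R' (finally) → 'B' (outer except ZeroDivisionError) → 'N' (after the try/except). Output: RBN

Answer: RBN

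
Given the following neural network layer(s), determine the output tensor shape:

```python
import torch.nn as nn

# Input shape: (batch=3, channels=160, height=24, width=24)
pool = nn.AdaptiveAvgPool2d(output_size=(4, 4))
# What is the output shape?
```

Input: (3, 160, 24, 24) -> Output: (3, 160, 4, 4)

Answer: (3, 160, 4, 4)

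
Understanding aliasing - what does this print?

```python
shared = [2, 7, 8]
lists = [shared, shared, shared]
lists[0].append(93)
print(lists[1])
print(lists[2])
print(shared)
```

Key concept: list of same reference.
Step by step:
`shared = [2, 7, 8]` → shared = [2, 7, 8]
`lists = [shared, shared, shared]` → lists = [[2, 7, 8], [2, 7, 8], [2, 7, 8]]
`lists[0].append(93)` → shared = [2, 7, 8, 93]; lists = [[2, 7, 8, 93], [2, 7, 8, 93], [2, 7, 8, 93]]
`print(lists[1])` → prints [2, 7, 8, 93]
`print(lists[2])` → prints [2, 7, 8, 93]
`print(shared)` → prints [2, 7, 8, 93]

Answer:
[2, 7, 8, 93]
[2, 7, 8, 93]
[2, 7, 8, 93]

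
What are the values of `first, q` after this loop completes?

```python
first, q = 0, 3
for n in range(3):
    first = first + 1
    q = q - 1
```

first goes 0→3, q goes 3→0
`first, q` takes the values: (0, 3) → (1, 3) → (1, 2) → (2, 2) → (2, 1) → (3, 1) → (3, 0)

Answer: 3, 0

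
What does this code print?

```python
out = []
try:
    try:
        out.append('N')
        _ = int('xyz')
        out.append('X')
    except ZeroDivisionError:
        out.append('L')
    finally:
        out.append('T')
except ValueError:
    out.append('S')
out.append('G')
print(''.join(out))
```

Execution trace: 'N' (try body) → 'T' (finally) → 'S' (outer except ValueError) → 'G' (after the try/except). Output: NTSG

Answer: NTSG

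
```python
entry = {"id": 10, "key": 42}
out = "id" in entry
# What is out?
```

Trace:
`entry = {"id": 10, "key": 42}` → entry = {'id': 10, 'key': 42}
`out = "id" in entry` → out = True
So out = True

Answer: True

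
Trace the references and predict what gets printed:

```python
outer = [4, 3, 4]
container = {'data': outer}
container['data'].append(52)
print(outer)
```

Key concept: dict holds reference to list.
Step by step:
`outer = [4, 3, 4]` → outer = [4, 3, 4]
`container = {'data': outer}` → container = {'data': [4, 3, 4]}
`container['data'].append(52)` → outer = [4, 3, 4, 52]; container = {'data': [4, 3, 4, 52]}
`print(outer)` → prints [4, 3, 4, 52]

Answer: [4, 3, 4, 52]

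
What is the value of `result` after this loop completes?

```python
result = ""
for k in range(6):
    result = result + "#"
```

Repeat '#' 6 times
`result` takes the values: "" → "#" → "##" → "###" → "####" → "#####" → "######"

Answer: "######"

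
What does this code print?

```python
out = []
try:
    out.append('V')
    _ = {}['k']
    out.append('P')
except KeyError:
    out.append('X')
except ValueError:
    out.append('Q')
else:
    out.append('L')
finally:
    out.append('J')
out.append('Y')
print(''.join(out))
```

Execution trace: 'V' (try body) → 'X' (except KeyError) → 'J' (finally) → 'Y' (after the try/except). Output: VXJY

Answer: VXJY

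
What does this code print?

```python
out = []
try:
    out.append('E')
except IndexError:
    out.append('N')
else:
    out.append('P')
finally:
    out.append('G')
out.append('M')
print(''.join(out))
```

Execution trace: 'E' (try body, no exception) → 'P' (else) → 'G' (finally) → 'M' (after the try/except). Output: EPGM

Answer: EPGM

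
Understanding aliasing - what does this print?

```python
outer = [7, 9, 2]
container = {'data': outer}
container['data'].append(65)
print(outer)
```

Key concept: dict holds reference to list.
Step by step:
`outer = [7, 9, 2]` → outer = [7, 9, 2]
`container = {'data': outer}` → container = {'data': [7, 9, 2]}
`container['data'].append(65)` → outer = [7, 9, 2, 65]; container = {'data': [7, 9, 2, 65]}
`print(outer)` → prints [7, 9, 2, 65]

Answer: [7, 9, 2, 65]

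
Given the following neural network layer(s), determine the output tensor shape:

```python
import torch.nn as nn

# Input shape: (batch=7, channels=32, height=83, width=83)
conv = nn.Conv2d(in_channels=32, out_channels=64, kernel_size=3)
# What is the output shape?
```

Input: (7, 32, 83, 83) -> Output: (7, 64, 81, 81)

Answer: (7, 64, 81, 81)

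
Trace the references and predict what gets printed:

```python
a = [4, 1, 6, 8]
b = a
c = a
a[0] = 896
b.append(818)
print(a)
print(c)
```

Key concept: multiple aliases.
Step by step:
`a = [4, 1, 6, 8]` → a = [4, 1, 6, 8]
`b = a` → b = [4, 1, 6, 8] (same object as a)
`c = a` → c = [4, 1, 6, 8] (same object as a, b)
`a[0] = 896` → a = [896, 1, 6, 8] (same object as b, c); b = [896, 1, 6, 8] (same object as a, c); c = [896, 1, 6, 8] (same object as a, b)
`b.append(818)` → a = [896, 1, 6, 8, 818] (same object as b, c); b = [896, 1, 6, 8, 818] (same object as a, c); c = [896, 1, 6, 8, 818] (same object as a, b)
`print(a)` → prints [896, 1, 6, 8, 818]
`print(c)` → prints [896, 1, 6, 8, 818]

Answer:
[896, 1, 6, 8, 818]
[896, 1, 6, 8, 818]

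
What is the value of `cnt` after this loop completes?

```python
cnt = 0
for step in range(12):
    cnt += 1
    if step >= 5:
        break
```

Loop breaks when step reaches 5, cnt is 6
`cnt` takes the values: 0 → 1 → 2 → 3 → 4 → 5 → 6

Answer: 6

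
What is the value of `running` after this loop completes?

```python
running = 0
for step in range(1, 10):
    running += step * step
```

Sum of squares 1² to 9² = 285
`running` takes the values: 0 → 1 → 5 → 14 → 30 → 55 → 91 → 140 → 204 → 285

Answer: 285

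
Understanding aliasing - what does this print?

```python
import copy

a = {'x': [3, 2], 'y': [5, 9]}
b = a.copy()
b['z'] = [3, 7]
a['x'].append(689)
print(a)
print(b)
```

Key concept: shallow copy of dict with mutable values.
Step by step:
`a = {'x': [3, 2], 'y': [5, 9]}` → a = {'x': [3, 2], 'y': [5, 9]}
`b = a.copy()` → b = {'x': [3, 2], 'y': [5, 9]}
`b['z'] = [3, 7]` → b = {'x': [3, 2], 'y': [5, 9], 'z': [3, 7]}
`a['x'].append(689)` → a = {'x': [3, 2, 689], 'y': [5, 9]}; b = {'x': [3, 2, 689], 'y': [5, 9], 'z': [3, 7]}
`print(a)` → prints {'x': [3, 2, 689], 'y': [5, 9]}
`print(b)` → prints {'x': [3, 2, 689], 'y': [5, 9], 'z': [3, 7]}

Answer:
{'x': [3, 2, 689], 'y': [5, 9]}
{'x': [3, 2, 689], 'y': [5, 9], 'z': [3, 7]}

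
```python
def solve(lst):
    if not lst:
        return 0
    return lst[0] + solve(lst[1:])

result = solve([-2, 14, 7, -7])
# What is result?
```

(-2) + 14 + 7 + (-7) + 0 = 12

Answer: 12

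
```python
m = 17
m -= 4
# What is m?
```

Trace:
`m = 17` → m = 17
`m -= 4` → m = 13
So m = 13

Answer: 13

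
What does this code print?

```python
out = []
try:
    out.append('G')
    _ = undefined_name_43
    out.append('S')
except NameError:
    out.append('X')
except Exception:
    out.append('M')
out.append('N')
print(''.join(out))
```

Execution trace: 'G' (try body) → 'X' (except NameError) → 'N' (after the try/except). Output: GXN

Answer: GXN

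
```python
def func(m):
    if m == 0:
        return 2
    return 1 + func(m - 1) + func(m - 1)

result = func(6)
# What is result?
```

func(m) = 1 + 2·func(m-1), func(0)=2. Closed form: (2+1)·2^6 - 1 = 191.

Answer: 191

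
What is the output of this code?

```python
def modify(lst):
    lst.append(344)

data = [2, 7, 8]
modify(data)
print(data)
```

Key concept: function modifies passed list.
Step by step:
`data = [2, 7, 8]` → data = [2, 7, 8]
`modify(data)` → data = [2, 7, 8, 344]
`print(data)` → prints [2, 7, 8, 344]

Answer: [2, 7, 8, 344]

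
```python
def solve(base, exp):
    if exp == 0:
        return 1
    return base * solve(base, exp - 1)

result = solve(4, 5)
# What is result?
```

solve(4, 5) = 4 * 4 * 4 * 4 * 4 = 1024

Answer: 1024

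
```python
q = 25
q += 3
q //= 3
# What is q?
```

Trace:
`q = 25` → q = 25
`q += 3` → q = 28
`q //= 3` → q = 9
So q = 9

Answer: 9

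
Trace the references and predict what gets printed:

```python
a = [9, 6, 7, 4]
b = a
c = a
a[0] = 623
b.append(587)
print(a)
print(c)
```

Key concept: multiple aliases.
Step by step:
`a = [9, 6, 7, 4]` → a = [9, 6, 7, 4]
`b = a` → b = [9, 6, 7, 4] (same object as a)
`c = a` → c = [9, 6, 7, 4] (same object as a, b)
`a[0] = 623` → a = [623, 6, 7, 4] (same object as b, c); b = [623, 6, 7, 4] (same object as a, c); c = [623, 6, 7, 4] (same object as a, b)
`b.append(587)` → a = [623, 6, 7, 4, 587] (same object as b, c); b = [623, 6, 7, 4, 587] (same object as a, c); c = [623, 6, 7, 4, 587] (same object as a, b)
`print(a)` → prints [623, 6, 7, 4, 587]
`print(c)` → prints [623, 6, 7, 4, 587]

Answer:
[623, 6, 7, 4, 587]
[623, 6, 7, 4, 587]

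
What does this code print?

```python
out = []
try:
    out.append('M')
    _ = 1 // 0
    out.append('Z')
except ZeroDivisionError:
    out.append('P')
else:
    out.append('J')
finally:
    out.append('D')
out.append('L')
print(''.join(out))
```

Execution trace: 'M' (try body) → 'P' (except ZeroDivisionError) → 'D' (finally) → 'L' (after the try/except). Output: MPDL

Answer: MPDL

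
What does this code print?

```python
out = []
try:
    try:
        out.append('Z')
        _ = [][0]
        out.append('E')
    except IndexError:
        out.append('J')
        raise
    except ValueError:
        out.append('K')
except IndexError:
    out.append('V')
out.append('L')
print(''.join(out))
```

Execution trace: 'Z' (try body) → 'J' (except IndexError) → 'V' (outer except IndexError) → 'L' (after the try/except). Output: ZJVL

Answer: ZJVL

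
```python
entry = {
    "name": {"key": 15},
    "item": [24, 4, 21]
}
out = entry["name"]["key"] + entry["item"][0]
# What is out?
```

Trace:
`entry = { ...` → entry = {'name': {'key': 15}, 'item': [24, 4, 21]}
`out = entry["name"]["key"] + entry["item"][0]` → out = 39
So out = 39

Answer: 39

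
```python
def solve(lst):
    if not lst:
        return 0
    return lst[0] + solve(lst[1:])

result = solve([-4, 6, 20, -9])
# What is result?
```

(-4) + 6 + 20 + (-9) + 0 = 13

Answer: 13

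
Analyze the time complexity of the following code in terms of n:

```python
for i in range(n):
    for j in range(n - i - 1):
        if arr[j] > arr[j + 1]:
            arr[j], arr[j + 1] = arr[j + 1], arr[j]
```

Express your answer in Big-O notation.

This is Bubble sort. Time complexity: O(n²).

Answer: O(n²)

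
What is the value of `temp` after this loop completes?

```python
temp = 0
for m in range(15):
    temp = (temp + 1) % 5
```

Increment mod 5, 15 times = 0
`temp` takes the values: 0 → 1 → 2 → 3 → 4 → 0 → 1 → 2 → 3 → 4 → 0 → 1 → 2 → 3 → 4 → 0

Answer: 0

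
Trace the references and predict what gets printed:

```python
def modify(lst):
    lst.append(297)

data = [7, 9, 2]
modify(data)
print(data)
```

Key concept: function modifies passed list.
Step by step:
`data = [7, 9, 2]` → data = [7, 9, 2]
`modify(data)` → data = [7, 9, 2, 297]
`print(data)` → prints [7, 9, 2, 297]

Answer: [7, 9, 2, 297]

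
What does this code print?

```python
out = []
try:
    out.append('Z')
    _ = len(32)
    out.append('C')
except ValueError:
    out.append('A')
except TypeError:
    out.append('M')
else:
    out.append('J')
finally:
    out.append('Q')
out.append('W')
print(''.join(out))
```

Execution trace: 'Z' (try body) → 'M' (except TypeError) → 'Q' (finally) → 'W' (after the try/except). Output: ZMQW

Answer: ZMQW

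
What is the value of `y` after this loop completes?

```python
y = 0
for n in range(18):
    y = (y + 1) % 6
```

Increment mod 6, 18 times = 0
`y` takes the values: 0 → 1 → 2 → 3 → 4 → 5 → 0 → 1 → 2 → 3 → 4 → 5 → 0 → 1 → 2 → 3 → 4 → 5 → 0

Answer: 0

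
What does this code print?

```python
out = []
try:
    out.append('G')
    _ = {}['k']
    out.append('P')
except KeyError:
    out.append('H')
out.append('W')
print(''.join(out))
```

Execution trace: 'G' (try body) → 'H' (except KeyError) → 'W' (after the try/except). Output: GHW

Answer: GHW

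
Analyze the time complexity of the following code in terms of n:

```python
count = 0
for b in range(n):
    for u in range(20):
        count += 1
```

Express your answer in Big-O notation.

Each loop level contributes: n × 1. Multiplying the contributions gives O(n).

Answer: O(n)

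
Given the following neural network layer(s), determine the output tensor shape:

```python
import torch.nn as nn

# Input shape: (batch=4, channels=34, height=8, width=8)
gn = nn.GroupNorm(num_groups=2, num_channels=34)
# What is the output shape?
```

Input: (4, 34, 8, 8) -> Output: (4, 34, 8, 8)

Answer: (4, 34, 8, 8)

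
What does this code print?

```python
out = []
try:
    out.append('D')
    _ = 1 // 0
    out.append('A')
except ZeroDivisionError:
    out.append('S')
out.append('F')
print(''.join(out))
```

Execution trace: 'D' (try body) → 'S' (except ZeroDivisionError) → 'F' (after the try/except). Output: DSF

Answer: DSF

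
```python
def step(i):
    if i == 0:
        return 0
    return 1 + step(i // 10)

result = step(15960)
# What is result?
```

Count of digits of 15960: 5

Answer: 5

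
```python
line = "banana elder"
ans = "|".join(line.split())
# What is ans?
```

Trace:
`line = "banana elder"` → line = 'banana elder'
`ans = "|".join(line.split())` → ans = 'banana|elder'
So ans = 'banana|elder'

Answer: 'banana|elder'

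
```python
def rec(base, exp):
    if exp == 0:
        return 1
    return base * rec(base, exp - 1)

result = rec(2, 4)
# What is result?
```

rec(2, 4) = 2 * 2 * 2 * 2 = 16

Answer: 16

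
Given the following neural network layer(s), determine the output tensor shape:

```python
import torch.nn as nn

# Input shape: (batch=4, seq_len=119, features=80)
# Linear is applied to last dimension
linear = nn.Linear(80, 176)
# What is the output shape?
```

Input: (4, 119, 80) -> Output: (4, 119, 176)

Answer: (4, 119, 176)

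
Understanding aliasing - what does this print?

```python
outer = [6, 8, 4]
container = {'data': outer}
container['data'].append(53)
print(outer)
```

Key concept: dict holds reference to list.
Step by step:
`outer = [6, 8, 4]` → outer = [6, 8, 4]
`container = {'data': outer}` → container = {'data': [6, 8, 4]}
`container['data'].append(53)` → outer = [6, 8, 4, 53]; container = {'data': [6, 8, 4, 53]}
`print(outer)` → prints [6, 8, 4, 53]

Answer: [6, 8, 4, 53]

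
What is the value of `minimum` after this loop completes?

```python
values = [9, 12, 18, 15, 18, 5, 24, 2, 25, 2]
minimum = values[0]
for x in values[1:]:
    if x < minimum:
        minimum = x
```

Minimum of [9, 12, 18, 15, 18, 5, 24, 2, 25, 2]
`minimum` takes the values: 9 → 5 → 2

Answer: 2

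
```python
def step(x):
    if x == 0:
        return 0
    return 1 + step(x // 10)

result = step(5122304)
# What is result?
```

Count of digits of 5122304: 7

Answer: 7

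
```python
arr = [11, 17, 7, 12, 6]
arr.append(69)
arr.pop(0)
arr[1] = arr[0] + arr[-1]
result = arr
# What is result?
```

Trace:
`arr = [11, 17, 7, 12, 6]` → arr = [11, 17, 7, 12, 6]
`arr.append(69)` → arr = [11, 17, 7, 12, 6, 69]
`arr.pop(0)` → arr = [17, 7, 12, 6, 69]
`arr[1] = arr[0] + arr[-1]` → arr = [17, 86, 12, 6, 69]
`result = arr` → result = [17, 86, 12, 6, 69]
So result = [17, 86, 12, 6, 69]

Answer: [17, 86, 12, 6, 69]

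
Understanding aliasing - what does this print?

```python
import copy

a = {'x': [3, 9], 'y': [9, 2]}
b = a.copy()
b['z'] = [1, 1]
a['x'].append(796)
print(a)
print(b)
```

Key concept: shallow copy of dict with mutable values.
Step by step:
`a = {'x': [3, 9], 'y': [9, 2]}` → a = {'x': [3, 9], 'y': [9, 2]}
`b = a.copy()` → b = {'x': [3, 9], 'y': [9, 2]}
`b['z'] = [1, 1]` → b = {'x': [3, 9], 'y': [9, 2], 'z': [1, 1]}
`a['x'].append(796)` → a = {'x': [3, 9, 796], 'y': [9, 2]}; b = {'x': [3, 9, 796], 'y': [9, 2], 'z': [1, 1]}
`print(a)` → prints {'x': [3, 9, 796], 'y': [9, 2]}
`print(b)` → prints {'x': [3, 9, 796], 'y': [9, 2], 'z': [1, 1]}

Answer:
{'x': [3, 9, 796], 'y': [9, 2]}
{'x': [3, 9, 796], 'y': [9, 2], 'z': [1, 1]}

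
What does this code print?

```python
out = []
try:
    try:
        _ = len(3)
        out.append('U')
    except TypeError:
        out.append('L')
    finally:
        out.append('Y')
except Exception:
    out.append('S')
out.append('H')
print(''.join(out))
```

Execution trace: 'L' (inner except TypeError) → 'Y' (inner finally) → 'H' (after the try/except). Output: LYH

Answer: LYH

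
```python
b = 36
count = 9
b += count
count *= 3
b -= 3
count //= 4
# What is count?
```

Trace:
`b = 36` → b = 36
`count = 9` → count = 9
`b += count` → b = 45
`count *= 3` → count = 27
`b -= 3` → b = 42
`count //= 4` → count = 6
So count = 6

Answer: 6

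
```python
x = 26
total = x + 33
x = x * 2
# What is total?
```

Trace:
`x = 26` → x = 26
`total = x + 33` → total = 59
`x = x * 2` → x = 52
So total = 59

Answer: 59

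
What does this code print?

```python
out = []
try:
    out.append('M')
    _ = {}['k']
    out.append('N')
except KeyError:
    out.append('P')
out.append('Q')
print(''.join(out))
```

Execution trace: 'M' (try body) → 'P' (except KeyError) → 'Q' (after the try/except). Output: MPQ

Answer: MPQ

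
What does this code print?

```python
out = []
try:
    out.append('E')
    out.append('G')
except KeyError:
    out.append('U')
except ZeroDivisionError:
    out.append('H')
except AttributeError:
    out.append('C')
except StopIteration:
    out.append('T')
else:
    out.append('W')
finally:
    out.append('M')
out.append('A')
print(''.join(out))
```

Execution trace: 'E' (try body) → 'G' (try body, no exception) → 'W' (else) → 'M' (finally) → 'A' (after the try/except). Output: EGWMA

Answer: EGWMA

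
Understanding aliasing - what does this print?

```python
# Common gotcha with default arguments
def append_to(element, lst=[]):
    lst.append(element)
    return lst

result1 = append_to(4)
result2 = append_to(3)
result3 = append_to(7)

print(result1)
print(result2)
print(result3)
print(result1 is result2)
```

Key concept: mutable default argument gotcha.
Step by step:
`result1 = append_to(4)` → result1 = [4]
`result2 = append_to(3)` → result1 = [4, 3] (same object as result2); result2 = [4, 3] (same object as result1)
`result3 = append_to(7)` → result1 = [4, 3, 7] (same object as result2, result3); result2 = [4, 3, 7] (same object as result1, result3); result3 = [4, 3, 7] (same object as result1, result2)
`print(result1)` → prints [4, 3, 7]
`print(result2)` → prints [4, 3, 7]
`print(result3)` → prints [4, 3, 7]
`print(result1 is result2)` → prints True

Answer:
[4, 3, 7]
[4, 3, 7]
[4, 3, 7]
True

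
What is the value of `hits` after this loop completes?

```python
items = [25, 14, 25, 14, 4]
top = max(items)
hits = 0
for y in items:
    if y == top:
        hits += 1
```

Count of max value 25 in [25, 14, 25, 14, 4]
`hits` takes the values: 0 → 1 → 2

Answer: 2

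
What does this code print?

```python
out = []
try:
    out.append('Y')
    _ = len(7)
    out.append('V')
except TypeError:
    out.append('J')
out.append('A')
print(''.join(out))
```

Execution trace: 'Y' (try body) → 'J' (except TypeError) → 'A' (after the try/except). Output: YJA

Answer: YJA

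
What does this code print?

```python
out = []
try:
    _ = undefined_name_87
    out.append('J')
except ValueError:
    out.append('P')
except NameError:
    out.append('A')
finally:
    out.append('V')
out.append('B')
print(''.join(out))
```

Execution trace: 'A' (except NameError) → 'V' (finally) → 'B' (after the try/except). Output: AVB

Answer: AVB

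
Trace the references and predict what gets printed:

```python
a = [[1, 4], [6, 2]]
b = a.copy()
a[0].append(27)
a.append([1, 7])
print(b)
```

Key concept: shallow copy with nested lists.
Step by step:
`a = [[1, 4], [6, 2]]` → a = [[1, 4], [6, 2]]
`b = a.copy()` → b = [[1, 4], [6, 2]]
`a[0].append(27)` → a = [[1, 4, 27], [6, 2]]; b = [[1, 4, 27], [6, 2]]
`a.append([1, 7])` → a = [[1, 4, 27], [6, 2], [1, 7]]
`print(b)` → prints [[1, 4, 27], [6, 2]]

Answer: [[1, 4, 27], [6, 2]]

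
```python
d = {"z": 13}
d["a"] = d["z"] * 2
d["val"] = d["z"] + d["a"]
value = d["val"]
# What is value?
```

Trace:
`d = {"z": 13}` → d = {'z': 13}
`d["a"] = d["z"] * 2` → d = {'z': 13, 'a': 26}
`d["val"] = d["z"] + d["a"]` → d = {'z': 13, 'a': 26, 'val': 39}
`value = d["val"]` → value = 39
So value = 39

Answer: 39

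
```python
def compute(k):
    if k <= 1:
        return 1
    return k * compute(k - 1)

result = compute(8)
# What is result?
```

compute(8) = 8 * 7 * 6 * 5 * 4 * 3 * 2 * 1 = 40320

Answer: 40320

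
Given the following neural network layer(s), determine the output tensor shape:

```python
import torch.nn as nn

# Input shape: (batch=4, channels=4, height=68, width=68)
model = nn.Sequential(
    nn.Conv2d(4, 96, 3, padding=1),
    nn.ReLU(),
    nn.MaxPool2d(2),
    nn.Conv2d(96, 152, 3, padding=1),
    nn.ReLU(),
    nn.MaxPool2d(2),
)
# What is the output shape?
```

Input: (4, 4, 68, 68) -> after first Conv2d: (4, 96, 68, 68) -> after first MaxPool2d: (4, 96, 34, 34) -> after second Conv2d: (4, 152, 34, 34) -> Output: (4, 152, 17, 17)

Answer: (4, 152, 17, 17)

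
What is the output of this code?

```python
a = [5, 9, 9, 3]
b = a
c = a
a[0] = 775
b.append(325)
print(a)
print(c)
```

Key concept: multiple aliases.
Step by step:
`a = [5, 9, 9, 3]` → a = [5, 9, 9, 3]
`b = a` → b = [5, 9, 9, 3] (same object as a)
`c = a` → c = [5, 9, 9, 3] (same object as a, b)
`a[0] = 775` → a = [775, 9, 9, 3] (same object as b, c); b = [775, 9, 9, 3] (same object as a, c); c = [775, 9, 9, 3] (same object as a, b)
`b.append(325)` → a = [775, 9, 9, 3, 325] (same object as b, c); b = [775, 9, 9, 3, 325] (same object as a, c); c = [775, 9, 9, 3, 325] (same object as a, b)
`print(a)` → prints [775, 9, 9, 3, 325]
`print(c)` → prints [775, 9, 9, 3, 325]

Answer:
[775, 9, 9, 3, 325]
[775, 9, 9, 3, 325]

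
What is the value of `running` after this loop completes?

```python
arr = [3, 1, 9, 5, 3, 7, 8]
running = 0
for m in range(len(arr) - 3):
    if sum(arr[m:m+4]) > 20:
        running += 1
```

Count windows with sum > 20
`running` takes the values: 0 → 1 → 2

Answer: 2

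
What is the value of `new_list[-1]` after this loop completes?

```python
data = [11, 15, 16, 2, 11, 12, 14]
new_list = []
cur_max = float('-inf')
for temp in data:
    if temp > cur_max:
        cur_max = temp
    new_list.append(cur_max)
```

Running max ends at 16
`new_list` takes the values: [] → [11] → [11, 15] → [11, 15, 16] → [11, 15, 16, 16] → [11, 15, 16, 16, 16] → [11, 15, 16, 16, 16, 16] → [11, 15, 16, 16, 16, 16, 16]
So `new_list[-1]` = 16

Answer: 16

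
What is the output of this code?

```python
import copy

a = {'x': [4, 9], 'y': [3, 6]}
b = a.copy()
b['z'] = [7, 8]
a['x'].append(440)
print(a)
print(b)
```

Key concept: shallow copy of dict with mutable values.
Step by step:
`a = {'x': [4, 9], 'y': [3, 6]}` → a = {'x': [4, 9], 'y': [3, 6]}
`b = a.copy()` → b = {'x': [4, 9], 'y': [3, 6]}
`b['z'] = [7, 8]` → b = {'x': [4, 9], 'y': [3, 6], 'z': [7, 8]}
`a['x'].append(440)` → a = {'x': [4, 9, 440], 'y': [3, 6]}; b = {'x': [4, 9, 440], 'y': [3, 6], 'z': [7, 8]}
`print(a)` → prints {'x': [4, 9, 440], 'y': [3, 6]}
`print(b)` → prints {'x': [4, 9, 440], 'y': [3, 6], 'z': [7, 8]}

Answer:
{'x': [4, 9, 440], 'y': [3, 6]}
{'x': [4, 9, 440], 'y': [3, 6], 'z': [7, 8]}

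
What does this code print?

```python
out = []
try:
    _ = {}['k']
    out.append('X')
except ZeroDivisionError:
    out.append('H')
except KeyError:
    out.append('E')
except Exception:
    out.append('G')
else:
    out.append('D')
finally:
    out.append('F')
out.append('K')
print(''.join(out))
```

Execution trace: 'E' (except KeyError) → 'F' (finally) → 'K' (after the try/except). Output: EFK

Answer: EFK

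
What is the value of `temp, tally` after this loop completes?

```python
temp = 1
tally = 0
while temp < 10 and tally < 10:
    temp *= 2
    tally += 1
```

Double until >= 10 or 10 iterations
`temp, tally` takes the values: (1, 0) → (2, 0) → (2, 1) → (4, 1) → (4, 2) → (8, 2) → (8, 3) → (16, 3) → (16, 4)

Answer: 16, 4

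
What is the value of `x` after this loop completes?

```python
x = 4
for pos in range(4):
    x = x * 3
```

Multiply by 3, 4 times: 4 * 3^4 = 324
`x` takes the values: 4 → 12 → 36 → 108 → 324

Answer: 324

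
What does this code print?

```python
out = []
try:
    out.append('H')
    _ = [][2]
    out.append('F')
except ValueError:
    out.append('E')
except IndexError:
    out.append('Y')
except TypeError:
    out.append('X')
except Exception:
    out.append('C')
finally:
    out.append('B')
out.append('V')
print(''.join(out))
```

Execution trace: 'H' (try body) → 'Y' (except IndexError) → 'B' (finally) → 'V' (after the try/except). Output: HYBV

Answer: HYBV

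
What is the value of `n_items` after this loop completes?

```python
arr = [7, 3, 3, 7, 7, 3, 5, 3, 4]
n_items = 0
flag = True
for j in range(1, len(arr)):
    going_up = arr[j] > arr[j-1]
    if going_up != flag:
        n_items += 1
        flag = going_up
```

Count direction changes in [7, 3, 3, 7, 7, 3, 5, 3, 4]
`n_items` takes the values: 0 → 1 → 2 → 3 → 4 → 5 → 6

Answer: 6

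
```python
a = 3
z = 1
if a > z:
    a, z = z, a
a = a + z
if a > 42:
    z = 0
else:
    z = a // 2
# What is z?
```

Trace:
`a = 3` → a = 3
`z = 1` → z = 1
`if a > z: ...` → a > z is True → a = 1; z = 3
`a = a + z` → a = 4
`if a > 42: ...` → a > 42 is False, take else branch → z = 2
So z = 2

Answer: 2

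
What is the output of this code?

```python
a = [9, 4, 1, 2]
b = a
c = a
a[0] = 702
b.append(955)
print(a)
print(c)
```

Key concept: multiple aliases.
Step by step:
`a = [9, 4, 1, 2]` → a = [9, 4, 1, 2]
`b = a` → b = [9, 4, 1, 2] (same object as a)
`c = a` → c = [9, 4, 1, 2] (same object as a, b)
`a[0] = 702` → a = [702, 4, 1, 2] (same object as b, c); b = [702, 4, 1, 2] (same object as a, c); c = [702, 4, 1, 2] (same object as a, b)
`b.append(955)` → a = [702, 4, 1, 2, 955] (same object as b, c); b = [702, 4, 1, 2, 955] (same object as a, c); c = [702, 4, 1, 2, 955] (same object as a, b)
`print(a)` → prints [702, 4, 1, 2, 955]
`print(c)` → prints [702, 4, 1, 2, 955]

Answer:
[702, 4, 1, 2, 955]
[702, 4, 1, 2, 955]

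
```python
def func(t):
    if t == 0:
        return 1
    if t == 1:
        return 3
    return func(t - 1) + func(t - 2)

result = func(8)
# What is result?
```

Build up from base cases: func(0)=1, func(1)=3, func(2)=4, func(3)=7, func(4)=11, func(5)=18, func(6)=29, ..., func(8)=76

Answer: 76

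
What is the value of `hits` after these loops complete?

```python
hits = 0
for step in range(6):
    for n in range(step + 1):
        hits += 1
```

Triangle: 1 + 2 + ... + 6
`hits` takes the values: 0 → 1 → 2 → 3 → 4 → 5 → 6 → 7 → 8 → 9 → 10 → 11 → 12 → 13 → 14 → 15 → 16 → 17 → 18 → 19 → 20 → 21

Answer: 21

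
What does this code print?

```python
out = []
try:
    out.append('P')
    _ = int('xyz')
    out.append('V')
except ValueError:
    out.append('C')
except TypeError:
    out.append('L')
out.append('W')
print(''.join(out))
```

Execution trace: 'P' (try body) → 'C' (except ValueError) → 'W' (after the try/except). Output: PCW

Answer: PCW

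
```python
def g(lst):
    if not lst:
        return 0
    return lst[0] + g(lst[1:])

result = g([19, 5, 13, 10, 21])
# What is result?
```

19 + 5 + 13 + 10 + 21 + 0 = 68

Answer: 68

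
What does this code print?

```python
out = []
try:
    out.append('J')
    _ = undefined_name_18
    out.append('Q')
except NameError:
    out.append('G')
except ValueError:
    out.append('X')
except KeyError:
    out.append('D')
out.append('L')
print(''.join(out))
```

Execution trace: 'J' (try body) → 'G' (except NameError) → 'L' (after the try/except). Output: JGL

Answer: JGL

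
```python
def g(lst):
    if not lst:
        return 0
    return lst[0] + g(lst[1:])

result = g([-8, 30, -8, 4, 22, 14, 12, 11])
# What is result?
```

(-8) + 30 + (-8) + 4 + 22 + 14 + 12 + 11 + 0 = 77

Answer: 77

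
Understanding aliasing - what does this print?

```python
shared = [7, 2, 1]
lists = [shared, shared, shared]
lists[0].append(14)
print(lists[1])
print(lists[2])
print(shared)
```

Key concept: list of same reference.
Step by step:
`shared = [7, 2, 1]` → shared = [7, 2, 1]
`lists = [shared, shared, shared]` → lists = [[7, 2, 1], [7, 2, 1], [7, 2, 1]]
`lists[0].append(14)` → shared = [7, 2, 1, 14]; lists = [[7, 2, 1, 14], [7, 2, 1, 14], [7, 2, 1, 14]]
`print(lists[1])` → prints [7, 2, 1, 14]
`print(lists[2])` → prints [7, 2, 1, 14]
`print(shared)` → prints [7, 2, 1, 14]

Answer:
[7, 2, 1, 14]
[7, 2, 1, 14]
[7, 2, 1, 14]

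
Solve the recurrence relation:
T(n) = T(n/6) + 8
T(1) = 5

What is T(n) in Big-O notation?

Each step divides n by 6 and adds 8. After log_6(n) steps we reach T(1)=5. So T(n) = 8·log_6(n) + 5 = O(log n).

Answer: O(log n)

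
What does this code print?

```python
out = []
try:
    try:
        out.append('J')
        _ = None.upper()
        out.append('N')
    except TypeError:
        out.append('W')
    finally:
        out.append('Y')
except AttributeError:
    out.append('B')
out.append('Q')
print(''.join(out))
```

Execution trace: 'J' (try body) → 'Y' (finally) → 'B' (outer except AttributeError) → 'Q' (after the try/except). Output: JYBQ

Answer: JYBQ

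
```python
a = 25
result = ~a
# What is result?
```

Trace:
`a = 25` → a = 25
`result = ~a` → result = -26
So result = -26

Answer: -26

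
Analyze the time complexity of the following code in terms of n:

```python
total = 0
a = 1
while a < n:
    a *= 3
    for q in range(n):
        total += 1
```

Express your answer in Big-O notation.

Each loop level contributes: log n × n. Multiplying the contributions gives O(n log n).

Answer: O(n log n)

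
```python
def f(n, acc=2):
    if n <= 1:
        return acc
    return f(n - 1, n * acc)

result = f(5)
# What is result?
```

Accumulator trace (n, acc): (5, 2) -> (4, 10) -> (3, 40) -> (2, 120) -> (1, 240) -> return 240

Answer: 240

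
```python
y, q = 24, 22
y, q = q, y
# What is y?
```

Trace:
`y, q = 24, 22` → y = 24; q = 22
`y, q = q, y` → y = 22; q = 24
So y = 22

Answer: 22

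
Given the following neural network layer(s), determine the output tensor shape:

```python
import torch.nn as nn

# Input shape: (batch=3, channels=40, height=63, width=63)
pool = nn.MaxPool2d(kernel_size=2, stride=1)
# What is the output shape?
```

Input: (3, 40, 63, 63) -> Output: (3, 40, 62, 62)

Answer: (3, 40, 62, 62)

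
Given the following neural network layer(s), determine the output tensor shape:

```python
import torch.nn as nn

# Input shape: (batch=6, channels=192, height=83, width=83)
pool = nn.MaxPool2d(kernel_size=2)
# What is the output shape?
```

Input: (6, 192, 83, 83) -> Output: (6, 192, 41, 41)

Answer: (6, 192, 41, 41)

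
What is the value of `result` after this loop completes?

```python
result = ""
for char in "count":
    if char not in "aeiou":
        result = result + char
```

Remove vowels from 'count'
`result` takes the values: "" → "c" → "cn" → "cnt"

Answer: "cnt"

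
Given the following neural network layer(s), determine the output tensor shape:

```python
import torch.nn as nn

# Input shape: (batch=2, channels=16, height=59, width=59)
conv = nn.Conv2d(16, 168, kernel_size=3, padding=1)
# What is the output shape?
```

Input: (2, 16, 59, 59) -> Output: (2, 168, 59, 59)

Answer: (2, 168, 59, 59)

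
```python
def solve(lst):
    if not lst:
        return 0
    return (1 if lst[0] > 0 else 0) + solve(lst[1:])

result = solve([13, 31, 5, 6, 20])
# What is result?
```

Count of positive elements in [13, 31, 5, 6, 20] = 5

Answer: 5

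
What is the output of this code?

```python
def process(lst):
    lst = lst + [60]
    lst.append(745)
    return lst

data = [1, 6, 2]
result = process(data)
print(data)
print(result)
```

Key concept: rebinding parameter vs mutation.
Step by step:
`data = [1, 6, 2]` → data = [1, 6, 2]
`result = process(data)` → result = [1, 6, 2, 60, 745]
`print(data)` → prints [1, 6, 2]
`print(result)` → prints [1, 6, 2, 60, 745]

Answer:
[1, 6, 2]
[1, 6, 2, 60, 745]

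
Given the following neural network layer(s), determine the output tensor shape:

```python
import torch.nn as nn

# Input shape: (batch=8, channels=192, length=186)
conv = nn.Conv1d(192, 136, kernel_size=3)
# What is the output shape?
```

Input: (8, 192, 186) -> Output: (8, 136, 184)

Answer: (8, 136, 184)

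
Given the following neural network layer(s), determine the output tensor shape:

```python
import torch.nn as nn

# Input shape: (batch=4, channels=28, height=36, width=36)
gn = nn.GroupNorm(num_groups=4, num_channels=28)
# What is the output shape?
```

Input: (4, 28, 36, 36) -> Output: (4, 28, 36, 36)

Answer: (4, 28, 36, 36)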